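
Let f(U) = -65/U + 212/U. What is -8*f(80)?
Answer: -147/10 ≈ -14.700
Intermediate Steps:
f(U) = 147/U
-8*f(80) = -1176/80 = -8*147/80 = -147/10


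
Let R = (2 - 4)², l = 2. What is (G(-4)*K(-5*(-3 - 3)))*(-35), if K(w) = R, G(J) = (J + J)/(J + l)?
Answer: -560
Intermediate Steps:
G(J) = 2*J/(2 + J) (G(J) = (J + J)/(J + 2) = (2*J)/(2 + J) = 2*J/(2 + J))
R = 4 (R = (-2)² = 4)
K(w) = 4
(G(-4)*K(-5*(-3 - 3)))*(-35) = ((2*(-4)/(2 - 4))*4)*(-35) = ((2*(-4)/(-2))*4)*(-35) = ((2*(-4)*(-½))*4)*(-35) = (4*4)*(-35) = 16*(-35) = -560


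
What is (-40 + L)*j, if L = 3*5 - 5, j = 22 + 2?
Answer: -720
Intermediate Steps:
j = 24
L = 10 (L = 15 - 5 = 10)
(-40 + L)*j = (-40 + 10)*24 = -30*24 = -720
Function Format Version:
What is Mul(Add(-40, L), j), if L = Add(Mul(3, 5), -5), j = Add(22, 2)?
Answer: -720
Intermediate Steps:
j = 24
L = 10 (L = Add(15, -5) = 10)
Mul(Add(-40, L), j) = Mul(Add(-40, 10), 24) = Mul(-30, 24) = -720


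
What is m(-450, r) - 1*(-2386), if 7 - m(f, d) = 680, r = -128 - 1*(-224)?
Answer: 1713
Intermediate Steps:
r = 96 (r = -128 + 224 = 96)
m(f, d) = -673 (m(f, d) = 7 - 1*680 = 7 - 680 = -673)
m(-450, r) - 1*(-2386) = -673 - 1*(-2386) = -673 + 2386 = 1713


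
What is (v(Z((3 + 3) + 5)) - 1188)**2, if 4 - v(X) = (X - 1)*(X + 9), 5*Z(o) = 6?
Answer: 879181801/625 ≈ 1.4067e+6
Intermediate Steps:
Z(o) = 6/5 (Z(o) = (1/5)*6 = 6/5)
v(X) = 4 - (-1 + X)*(9 + X) (v(X) = 4 - (X - 1)*(X + 9) = 4 - (-1 + X)*(9 + X))
(v(Z((3 + 3) + 5)) - 1188)**2 = ((13 - (6/5)**2 - 8*6/5) - 1188)**2 = ((13 - 1*36/25 - 48/5) - 1188)**2 = ((13 - 36/25 - 48/5) - 1188)**2 = (49/25 - 1188)**2 = (-29651/25)**2 = 879181801/625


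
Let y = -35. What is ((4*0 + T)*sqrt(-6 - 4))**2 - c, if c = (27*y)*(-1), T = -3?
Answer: -1035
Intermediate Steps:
c = 945 (c = (27*(-35))*(-1) = -945*(-1) = 945)
((4*0 + T)*sqrt(-6 - 4))**2 - c = ((4*0 - 3)*sqrt(-6 - 4))**2 - 1*945 = ((0 - 3)*sqrt(-10))**2 - 945 = (-3*I*sqrt(10))**2 - 945 = -90 - 945 = -1035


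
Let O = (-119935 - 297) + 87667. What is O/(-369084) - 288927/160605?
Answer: -3755860409/2195434660 ≈ -1.7108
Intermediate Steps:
O = -32565 (O = -120232 + 87667 = -32565)
O/(-369084) - 288927/160605 = -32565/(-369084) - 288927/160605 = -32565*(-1/369084) - 288927*1/160605 = 10855/123028 - 32103/17845 = -3755860409/2195434660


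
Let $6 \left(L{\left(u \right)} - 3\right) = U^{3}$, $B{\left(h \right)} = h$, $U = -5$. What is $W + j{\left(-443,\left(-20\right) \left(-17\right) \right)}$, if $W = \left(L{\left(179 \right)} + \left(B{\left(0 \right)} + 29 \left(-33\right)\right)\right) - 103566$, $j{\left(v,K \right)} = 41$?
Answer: $- \frac{626999}{6} \approx -1.045 \cdot 10^{5}$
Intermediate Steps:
$L{\left(u \right)} = - \frac{107}{6}$ ($L{\left(u \right)} = 3 + \frac{\left(-5\right)^{3}}{6} = 3 + \frac{1}{6} \left(-125\right) = 3 - \frac{125}{6} = - \frac{107}{6}$)
$W = - \frac{627245}{6}$ ($W = \left(- \frac{107}{6} + \left(0 + 29 \left(-33\right)\right)\right) - 103566 = \left(- \frac{107}{6} + \left(0 - 957\right)\right) - 103566 = \left(- \frac{107}{6} - 957\right) - 103566 = - \frac{5849}{6} - 103566 = - \frac{627245}{6} \approx -1.0454 \cdot 10^{5}$)
$W + j{\left(-443,\left(-20\right) \left(-17\right) \right)} = - \frac{627245}{6} + 41 = - \frac{626999}{6}$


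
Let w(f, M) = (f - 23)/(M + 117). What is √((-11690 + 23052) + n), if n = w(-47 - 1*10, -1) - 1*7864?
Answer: √2941238/29 ≈ 59.138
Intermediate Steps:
w(f, M) = (-23 + f)/(117 + M)
n = -228076/29 (n = (-23 + (-47 - 1*10))/(117 - 1) - 1*7864 = (-23 + (-47 - 10))/116 - 7864 = (-23 - 57)/116 - 7864 = (1/116)*(-80) - 7864 = -20/29 - 7864 = -228076/29 ≈ -7864.7)
√((-11690 + 23052) + n) = √((-11690 + 23052) - 228076/29) = √(11362 - 228076/29) = √(101422/29) = √2941238/29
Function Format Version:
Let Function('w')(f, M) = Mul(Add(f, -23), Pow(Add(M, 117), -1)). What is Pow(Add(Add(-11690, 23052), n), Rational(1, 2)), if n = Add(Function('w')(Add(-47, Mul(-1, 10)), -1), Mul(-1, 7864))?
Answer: Mul(Rational(1, 29), Pow(2941238, Rational(1, 2))) ≈ 59.138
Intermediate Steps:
Function('w')(f, M) = Mul(Pow(Add(117, M), -1), Add(-23, f)) (Function('w')(f, M) = Mul(Add(-23, f), Pow(Add(117, M), -1)) = Mul(Pow(Add(117, M), -1), Add(-23, f)))
n = Rational(-228076, 29) (n = Add(Mul(Pow(Add(117, -1), -1), Add(-23, Add(-47, Mul(-1, 10)))), Mul(-1, 7864)) = Add(Mul(Pow(116, -1), Add(-23, Add(-47, -10))), -7864) = Add(Mul(Rational(1, 116), Add(-23, -57)), -7864) = Add(Mul(Rational(1, 116), -80), -7864) = Add(Rational(-20, 29), -7864) = Rational(-228076, 29) ≈ -7864.7)
Pow(Add(Add(-11690, 23052), n), Rational(1, 2)) = Pow(Add(Add(-11690, 23052), Rational(-228076, 29)), Rational(1, 2)) = Pow(Add(11362, Rational(-228076, 29)), Rational(1, 2)) = Pow(Rational(101422, 29), Rational(1, 2)) = Mul(Rational(1, 29), Pow(2941238, Rational(1, 2)))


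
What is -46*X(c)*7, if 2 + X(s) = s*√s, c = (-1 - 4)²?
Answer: -39606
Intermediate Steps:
c = 25 (c = (-5)² = 25)
X(s) = -2 + s^(3/2) (X(s) = -2 + s*√s = -2 + s^(3/2))
-46*X(c)*7 = -46*(-2 + 25^(3/2))*7 = -46*(-2 + 125)*7 = -46*123*7 = -5658*7 = -39606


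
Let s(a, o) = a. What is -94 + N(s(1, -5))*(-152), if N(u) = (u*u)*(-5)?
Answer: 666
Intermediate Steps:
N(u) = -5*u² (N(u) = u²*(-5) = -5*u²)
-94 + N(s(1, -5))*(-152) = -94 - 5*1²*(-152) = -94 - 5*1*(-152) = -94 - 5*(-152) = -94 + 760 = 666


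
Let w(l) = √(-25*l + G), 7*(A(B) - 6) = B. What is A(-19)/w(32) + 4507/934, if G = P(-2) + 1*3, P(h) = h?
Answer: 4507/934 - 23*I*√799/5593 ≈ 4.8255 - 0.11624*I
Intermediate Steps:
A(B) = 6 + B/7
G = 1 (G = -2 + 1*3 = -2 + 3 = 1)
w(l) = √(1 - 25*l) (w(l) = √(-25*l + 1) = √(1 - 25*l))
A(-19)/w(32) + 4507/934 = (6 + (⅐)*(-19))/(√(1 - 25*32)) + 4507/934 = (6 - 19/7)/(√(1 - 800)) + 4507*(1/934) = 23/(7*(√(-799))) + 4507/934 = 23/(7*((I*√799))) + 4507/934 = 23*(-I*√799/799)/7 + 4507/934 = -23*I*√799/5593 + 4507/934 = 4507/934 - 23*I*√799/5593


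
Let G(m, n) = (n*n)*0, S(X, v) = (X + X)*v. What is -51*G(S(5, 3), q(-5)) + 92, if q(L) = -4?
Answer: 92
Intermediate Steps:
S(X, v) = 2*X*v (S(X, v) = (2*X)*v = 2*X*v)
G(m, n) = 0 (G(m, n) = n²*0 = 0)
-51*G(S(5, 3), q(-5)) + 92 = -51*0 + 92 = 0 + 92 = 92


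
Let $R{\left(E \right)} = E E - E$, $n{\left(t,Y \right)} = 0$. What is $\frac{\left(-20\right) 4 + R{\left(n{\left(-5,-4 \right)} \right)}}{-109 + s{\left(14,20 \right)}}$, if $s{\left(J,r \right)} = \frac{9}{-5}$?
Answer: $\frac{200}{277} \approx 0.72202$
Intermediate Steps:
$s{\left(J,r \right)} = - \frac{9}{5}$ ($s{\left(J,r \right)} = 9 \left(- \frac{1}{5}\right) = - \frac{9}{5}$)
$R{\left(E \right)} = E^{2} - E$
$\frac{\left(-20\right) 4 + R{\left(n{\left(-5,-4 \right)} \right)}}{-109 + s{\left(14,20 \right)}} = \frac{\left(-20\right) 4 + 0 \left(-1 + 0\right)}{-109 - \frac{9}{5}} = \frac{-80 + 0 \left(-1\right)}{- \frac{554}{5}} = \left(-80 + 0\right) \left(- \frac{5}{554}\right) = \left(-80\right) \left(- \frac{5}{554}\right) = \frac{200}{277}$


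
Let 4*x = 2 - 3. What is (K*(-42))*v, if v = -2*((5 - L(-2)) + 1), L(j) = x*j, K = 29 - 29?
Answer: 0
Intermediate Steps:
K = 0
x = -1/4 (x = (2 - 3)/4 = (1/4)*(-1) = -1/4 ≈ -0.25000)
L(j) = -j/4
v = -11 (v = -2*((5 - (-1)*(-2)/4) + 1) = -2*((5 - 1*1/2) + 1) = -2*((5 - 1/2) + 1) = -2*(9/2 + 1) = -2*11/2 = -11)
(K*(-42))*v = (0*(-42))*(-11) = 0*(-11) = 0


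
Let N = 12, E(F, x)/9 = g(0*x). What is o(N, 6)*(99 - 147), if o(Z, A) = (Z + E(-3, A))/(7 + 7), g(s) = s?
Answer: -288/7 ≈ -41.143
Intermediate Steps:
E(F, x) = 0 (E(F, x) = 9*(0*x) = 9*0 = 0)
o(Z, A) = Z/14 (o(Z, A) = (Z + 0)/(7 + 7) = Z/14)
o(N, 6)*(99 - 147) = ((1/14)*12)*(99 - 147) = (6/7)*(-48) = -288/7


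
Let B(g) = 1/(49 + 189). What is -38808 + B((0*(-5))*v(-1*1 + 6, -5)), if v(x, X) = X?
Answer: -9236303/238 ≈ -38808.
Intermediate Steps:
B(g) = 1/238
-38808 + B((0*(-5))*v(-1*1 + 6, -5)) = -38808 + 1/238 = -9236303/238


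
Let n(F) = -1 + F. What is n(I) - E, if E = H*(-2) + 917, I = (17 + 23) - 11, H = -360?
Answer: -1609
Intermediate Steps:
I = 29 (I = 40 - 11 = 29)
E = 1637 (E = -360*(-2) + 917 = 720 + 917 = 1637)
n(I) - E = (-1 + 29) - 1*1637 = 28 - 1637 = -1609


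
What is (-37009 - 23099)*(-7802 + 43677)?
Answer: -2156374500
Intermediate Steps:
(-37009 - 23099)*(-7802 + 43677) = -60108*35875 = -2156374500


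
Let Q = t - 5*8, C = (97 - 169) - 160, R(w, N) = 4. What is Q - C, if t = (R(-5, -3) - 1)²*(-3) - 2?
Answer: 163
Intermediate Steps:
C = -232 (C = -72 - 160 = -232)
t = -29 (t = (4 - 1)²*(-3) - 2 = 3²*(-3) - 2 = 9*(-3) - 2 = -27 - 2 = -29)
Q = -69 (Q = -29 - 5*8 = -29 - 40 = -69)
Q - C = -69 - 1*(-232) = -69 + 232 = 163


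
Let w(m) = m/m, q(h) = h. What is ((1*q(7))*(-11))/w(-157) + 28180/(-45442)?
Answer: -1763607/22721 ≈ -77.620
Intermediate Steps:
w(m) = 1
((1*q(7))*(-11))/w(-157) + 28180/(-45442) = ((1*7)*(-11))/1 + 28180/(-45442) = (7*(-11))*1 + 28180*(-1/45442) = -77*1 - 14090/22721 = -77 - 14090/22721 = -1763607/22721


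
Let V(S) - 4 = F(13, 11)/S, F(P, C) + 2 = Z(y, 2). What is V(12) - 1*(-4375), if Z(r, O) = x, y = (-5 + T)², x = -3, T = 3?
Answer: 52543/12 ≈ 4378.6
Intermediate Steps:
y = 4 (y = (-5 + 3)² = (-2)² = 4)
Z(r, O) = -3
F(P, C) = -5 (F(P, C) = -2 - 3 = -5)
V(S) = 4 - 5/S
V(12) - 1*(-4375) = (4 - 5/12) - 1*(-4375) = (4 - 5*1/12) + 4375 = (4 - 5/12) + 4375 = 43/12 + 4375 = 52543/12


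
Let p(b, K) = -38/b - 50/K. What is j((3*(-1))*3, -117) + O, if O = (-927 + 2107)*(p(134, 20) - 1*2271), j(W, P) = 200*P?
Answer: -181333130/67 ≈ -2.7065e+6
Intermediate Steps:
p(b, K) = -50/K - 38/b
O = -179765330/67 (O = (-927 + 2107)*((-50/20 - 38/134) - 1*2271) = 1180*((-50*1/20 - 38*1/134) - 2271) = 1180*((-5/2 - 19/67) - 2271) = 1180*(-373/134 - 2271) = 1180*(-304687/134) = -179765330/67 ≈ -2.6831e+6)
j((3*(-1))*3, -117) + O = 200*(-117) - 179765330/67 = -23400 - 179765330/67 = -181333130/67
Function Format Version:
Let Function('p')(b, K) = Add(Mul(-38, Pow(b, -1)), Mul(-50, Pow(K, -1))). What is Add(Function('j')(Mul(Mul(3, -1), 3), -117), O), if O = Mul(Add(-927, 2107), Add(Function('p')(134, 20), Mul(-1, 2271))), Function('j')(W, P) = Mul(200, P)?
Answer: Rational(-181333130, 67) ≈ -2.7065e+6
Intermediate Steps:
Function('p')(b, K) = Add(Mul(-50, Pow(K, -1)), Mul(-38, Pow(b, -1)))
O = Rational(-179765330, 67) (O = Mul(Add(-927, 2107), Add(Add(Mul(-50, Pow(20, -1)), Mul(-38, Pow(134, -1))), Mul(-1, 2271))) = Mul(1180, Add(Add(Mul(-50, Rational(1, 20)), Mul(-38, Rational(1, 134))), -2271)) = Mul(1180, Add(Add(Rational(-5, 2), Rational(-19, 67)), -2271)) = Mul(1180, Add(Rational(-373, 134), -2271)) = Mul(1180, Rational(-304687, 134)) = Rational(-179765330, 67) ≈ -2.6831e+6)
Add(Function('j')(Mul(Mul(3, -1), 3), -117), O) = Add(Mul(200, -117), Rational(-179765330, 67)) = Add(-23400, Rational(-179765330, 67)) = Rational(-181333130, 67)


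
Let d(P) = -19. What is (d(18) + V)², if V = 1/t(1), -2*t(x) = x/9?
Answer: 1369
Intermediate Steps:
t(x) = -x/18 (t(x) = -x/(2*9) = -x/18)
V = -18 (V = 1/(-1/18*1) = 1/(-1/18) = -18)
(d(18) + V)² = (-19 - 18)² = (-37)² = 1369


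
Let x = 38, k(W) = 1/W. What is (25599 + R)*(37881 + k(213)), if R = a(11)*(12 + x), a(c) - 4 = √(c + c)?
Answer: 208163204546/213 + 403432700*√22/213 ≈ 9.8618e+8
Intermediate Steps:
a(c) = 4 + √2*√c (a(c) = 4 + √(c + c) = 4 + √(2*c) = 4 + √2*√c)
R = 200 + 50*√22 (R = (4 + √2*√11)*(12 + 38) = (4 + √22)*50 = 200 + 50*√22 ≈ 434.52)
(25599 + R)*(37881 + k(213)) = (25599 + (200 + 50*√22))*(37881 + 1/213) = (25799 + 50*√22)*(37881 + 1/213) = (25799 + 50*√22)*(8068654/213) = 208163204546/213 + 403432700*√22/213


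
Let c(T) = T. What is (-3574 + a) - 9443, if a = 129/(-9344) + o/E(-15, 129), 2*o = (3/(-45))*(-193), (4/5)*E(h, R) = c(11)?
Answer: -100341949241/7708800 ≈ -13017.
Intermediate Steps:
E(h, R) = 55/4 (E(h, R) = (5/4)*11 = 55/4)
o = 193/30 (o = ((3/(-45))*(-193))/2 = ((3*(-1/45))*(-193))/2 = (-1/15*(-193))/2 = (½)*(193/15) = 193/30 ≈ 6.4333)
a = 3500359/7708800 (a = 129/(-9344) + 193/(30*(55/4)) = 129*(-1/9344) + (193/30)*(4/55) = -129/9344 + 386/825 = 3500359/7708800 ≈ 0.45407)
(-3574 + a) - 9443 = (-3574 + 3500359/7708800) - 9443 = -27547750841/7708800 - 9443 = -100341949241/7708800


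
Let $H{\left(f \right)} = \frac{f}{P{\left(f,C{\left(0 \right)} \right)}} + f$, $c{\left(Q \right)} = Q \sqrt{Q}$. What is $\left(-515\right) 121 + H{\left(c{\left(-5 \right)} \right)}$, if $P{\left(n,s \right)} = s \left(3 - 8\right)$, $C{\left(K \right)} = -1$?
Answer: $-62315 - 6 i \sqrt{5} \approx -62315.0 - 13.416 i$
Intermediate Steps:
$c{\left(Q \right)} = Q^{\frac{3}{2}}$
$P{\left(n,s \right)} = - 5 s$ ($P{\left(n,s \right)} = s \left(3 - 8\right) = s \left(-5\right) = - 5 s$)
$H{\left(f \right)} = \frac{6 f}{5}$ ($H{\left(f \right)} = \frac{f}{\left(-5\right) \left(-1\right)} + f = \frac{f}{5} + f = \frac{6 f}{5}$)
$\left(-515\right) 121 + H{\left(c{\left(-5 \right)} \right)} = \left(-515\right) 121 + \frac{6 \left(-5\right)^{\frac{3}{2}}}{5} = -62315 + \frac{6 \left(- 5 i \sqrt{5}\right)}{5} = -62315 - 6 i \sqrt{5}$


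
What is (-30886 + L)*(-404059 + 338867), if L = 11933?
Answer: 1235583976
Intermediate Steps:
(-30886 + L)*(-404059 + 338867) = (-30886 + 11933)*(-404059 + 338867) = -18953*(-65192) = 1235583976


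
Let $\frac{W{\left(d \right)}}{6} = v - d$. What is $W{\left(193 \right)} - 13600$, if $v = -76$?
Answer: $-15214$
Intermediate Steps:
$W{\left(d \right)} = -456 - 6 d$ ($W{\left(d \right)} = 6 \left(-76 - d\right) = -456 - 6 d$)
$W{\left(193 \right)} - 13600 = \left(-456 - 1158\right) - 13600 = -1614 - 13600 = -15214$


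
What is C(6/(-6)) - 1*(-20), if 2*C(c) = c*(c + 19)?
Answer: 11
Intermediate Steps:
C(c) = c*(19 + c)/2 (C(c) = (c*(c + 19))/2 = (c*(19 + c))/2 = c*(19 + c)/2)
C(6/(-6)) - 1*(-20) = (6/(-6))*(19 + 6/(-6))/2 - 1*(-20) = (6*(-⅙))*(19 + 6*(-⅙))/2 + 20 = (½)*(-1)*(19 - 1) + 20 = (½)*(-1)*18 + 20 = -9 + 20 = 11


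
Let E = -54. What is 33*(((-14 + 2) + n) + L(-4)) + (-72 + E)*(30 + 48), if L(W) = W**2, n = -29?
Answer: -10653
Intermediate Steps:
33*(((-14 + 2) + n) + L(-4)) + (-72 + E)*(30 + 48) = 33*(((-14 + 2) - 29) + (-4)**2) + (-72 - 54)*(30 + 48) = 33*((-12 - 29) + 16) - 126*78 = 33*(-41 + 16) - 9828 = 33*(-25) - 9828 = -825 - 9828 = -10653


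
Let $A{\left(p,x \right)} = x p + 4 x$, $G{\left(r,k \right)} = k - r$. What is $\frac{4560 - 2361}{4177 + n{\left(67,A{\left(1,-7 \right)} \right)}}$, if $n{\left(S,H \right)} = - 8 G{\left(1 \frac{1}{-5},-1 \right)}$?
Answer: $\frac{10995}{20917} \approx 0.52565$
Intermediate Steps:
$A{\left(p,x \right)} = 4 x + p x$ ($A{\left(p,x \right)} = p x + 4 x = 4 x + p x$)
$n{\left(S,H \right)} = \frac{32}{5}$ ($n{\left(S,H \right)} = - 8 \left(-1 - 1 \frac{1}{-5}\right) = - 8 \left(-1 - 1 \left(- \frac{1}{5}\right)\right) = - 8 \left(-1 - - \frac{1}{5}\right) = - 8 \left(-1 + \frac{1}{5}\right) = \left(-8\right) \left(- \frac{4}{5}\right) = \frac{32}{5}$)
$\frac{4560 - 2361}{4177 + n{\left(67,A{\left(1,-7 \right)} \right)}} = \frac{4560 - 2361}{4177 + \frac{32}{5}} = \frac{2199}{\frac{20917}{5}} = 2199 \cdot \frac{5}{20917} = \frac{10995}{20917}$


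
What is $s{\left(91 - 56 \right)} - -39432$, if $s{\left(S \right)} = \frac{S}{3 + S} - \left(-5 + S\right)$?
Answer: $\frac{1497311}{38} \approx 39403.0$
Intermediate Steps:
$s{\left(S \right)} = 5 - S + \frac{S}{3 + S}$ ($s{\left(S \right)} = \frac{S}{3 + S} - \left(-5 + S\right) = 5 - S + \frac{S}{3 + S}$)
$s{\left(91 - 56 \right)} - -39432 = \frac{15 - \left(91 - 56\right)^{2} + 3 \left(91 - 56\right)}{3 + \left(91 - 56\right)} - -39432 = \frac{15 - \left(91 - 56\right)^{2} + 3 \left(91 - 56\right)}{3 + \left(91 - 56\right)} + 39432 = \frac{15 - 35^{2} + 3 \cdot 35}{3 + 35} + 39432 = \frac{15 - 1225 + 105}{38} + 39432 = \frac{1}{38} \left(-1105\right) + 39432 = - \frac{1105}{38} + 39432 = \frac{1497311}{38}$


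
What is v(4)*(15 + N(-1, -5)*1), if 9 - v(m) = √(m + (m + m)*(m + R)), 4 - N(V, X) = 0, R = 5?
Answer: 171 - 38*√19 ≈ 5.3618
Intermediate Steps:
N(V, X) = 4 (N(V, X) = 4 - 1*0 = 4 + 0 = 4)
v(m) = 9 - √(m + 2*m*(5 + m)) (v(m) = 9 - √(m + (m + m)*(m + 5)) = 9 - √(m + (2*m)*(5 + m)) = 9 - √(m + 2*m*(5 + m)))
v(4)*(15 + N(-1, -5)*1) = (9 - √(4*(11 + 2*4)))*(15 + 4*1) = (9 - √(4*(11 + 8)))*(15 + 4) = (9 - √(4*19))*19 = (9 - √76)*19 = (9 - 2*√19)*19 = 171 - 38*√19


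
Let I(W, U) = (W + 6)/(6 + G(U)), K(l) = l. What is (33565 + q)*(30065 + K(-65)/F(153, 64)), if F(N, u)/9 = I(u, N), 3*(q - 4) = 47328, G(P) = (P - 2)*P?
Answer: 57368052895/42 ≈ 1.3659e+9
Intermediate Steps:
G(P) = P*(-2 + P) (G(P) = (-2 + P)*P = P*(-2 + P))
q = 15780 (q = 4 + (1/3)*47328 = 4 + 15776 = 15780)
I(W, U) = (6 + W)/(6 + U*(-2 + U)) (I(W, U) = (W + 6)/(6 + U*(-2 + U)) = (6 + W)/(6 + U*(-2 + U)))
F(N, u) = 9*(6 + u)/(6 + N*(-2 + N)) (F(N, u) = 9*((6 + u)/(6 + N*(-2 + N))) = 9*(6 + u)/(6 + N*(-2 + N)))
(33565 + q)*(30065 + K(-65)/F(153, 64)) = (33565 + 15780)*(30065 - 65*(6 + 153*(-2 + 153))/(9*(6 + 64))) = 49345*(30065 - 65/(9*70/(6 + 153*151))) = 49345*(30065 - 65/(9*70/(6 + 23103))) = 49345*(30065 - 65/(9*70/23109)) = 49345*(30065 - 65/(9*(1/23109)*70)) = 49345*(30065 - 65/210/7703) = 49345*(30065 - 65*7703/210) = 49345*(30065 - 100139/42) = 49345*(1162591/42) = 57368052895/42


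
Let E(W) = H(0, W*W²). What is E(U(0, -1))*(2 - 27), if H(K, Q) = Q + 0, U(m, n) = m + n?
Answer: 25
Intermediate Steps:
H(K, Q) = Q
E(W) = W³ (E(W) = W*W² = W³)
E(U(0, -1))*(2 - 27) = (0 - 1)³*(2 - 27) = (-1)³*(-25) = -1*(-25) = 25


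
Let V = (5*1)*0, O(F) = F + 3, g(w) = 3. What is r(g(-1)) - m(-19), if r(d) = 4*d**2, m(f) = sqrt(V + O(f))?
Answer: 36 - 4*I ≈ 36.0 - 4.0*I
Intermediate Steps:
O(F) = 3 + F
V = 0 (V = 5*0 = 0)
m(f) = sqrt(3 + f) (m(f) = sqrt(0 + (3 + f)) = sqrt(3 + f))
r(g(-1)) - m(-19) = 4*3**2 - sqrt(3 - 19) = 4*9 - sqrt(-16) = 36 - 4*I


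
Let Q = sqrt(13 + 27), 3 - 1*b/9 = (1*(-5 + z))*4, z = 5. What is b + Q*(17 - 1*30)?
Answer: 27 - 26*sqrt(10) ≈ -55.219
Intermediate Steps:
b = 27 (b = 27 - 9*1*(-5 + 5)*4 = 27 - 9*1*0*4 = 27 - 0*4 = 27 - 9*0 = 27 + 0 = 27)
Q = 2*sqrt(10) (Q = sqrt(40) = 2*sqrt(10) ≈ 6.3246)
b + Q*(17 - 1*30) = 27 + (2*sqrt(10))*(17 - 1*30) = 27 + (2*sqrt(10))*(17 - 30) = 27 + (2*sqrt(10))*(-13) = 27 - 26*sqrt(10)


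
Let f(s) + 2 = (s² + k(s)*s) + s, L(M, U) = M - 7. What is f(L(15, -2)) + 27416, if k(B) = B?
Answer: 27550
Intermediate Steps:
L(M, U) = -7 + M
f(s) = -2 + s + 2*s² (f(s) = -2 + ((s² + s*s) + s) = -2 + ((s² + s²) + s) = -2 + (2*s² + s) = -2 + (s + 2*s²) = -2 + s + 2*s²)
f(L(15, -2)) + 27416 = (-2 + (-7 + 15) + 2*(-7 + 15)²) + 27416 = (-2 + 8 + 2*8²) + 27416 = (-2 + 8 + 2*64) + 27416 = (-2 + 8 + 128) + 27416 = 134 + 27416 = 27550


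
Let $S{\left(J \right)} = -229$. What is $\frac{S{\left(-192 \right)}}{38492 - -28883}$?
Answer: $- \frac{229}{67375} \approx -0.0033989$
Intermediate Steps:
$\frac{S{\left(-192 \right)}}{38492 - -28883} = - \frac{229}{38492 - -28883} = - \frac{229}{38492 + 28883} = - \frac{229}{67375}$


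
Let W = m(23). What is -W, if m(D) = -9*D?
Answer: 207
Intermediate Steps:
W = -207 (W = -9*23 = -207)
-W = -1*(-207) = 207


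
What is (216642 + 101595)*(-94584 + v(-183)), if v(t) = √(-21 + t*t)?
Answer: -30100128408 + 636474*√8367 ≈ -3.0042e+10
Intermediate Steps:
v(t) = √(-21 + t²)
(216642 + 101595)*(-94584 + v(-183)) = (216642 + 101595)*(-94584 + √(-21 + (-183)²)) = 318237*(-94584 + √(-21 + 33489)) = 318237*(-94584 + √33468) = 318237*(-94584 + 2*√8367) = -30100128408 + 636474*√8367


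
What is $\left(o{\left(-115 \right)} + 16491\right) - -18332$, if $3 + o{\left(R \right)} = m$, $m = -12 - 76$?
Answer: $34732$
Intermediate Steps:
$m = -88$
$o{\left(R \right)} = -91$ ($o{\left(R \right)} = -3 - 88 = -91$)
$\left(o{\left(-115 \right)} + 16491\right) - -18332 = \left(-91 + 16491\right) - -18332 = 16400 + 18332 = 34732$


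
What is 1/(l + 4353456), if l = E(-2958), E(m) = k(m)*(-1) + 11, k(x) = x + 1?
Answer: 1/4356424 ≈ 2.2955e-7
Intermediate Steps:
k(x) = 1 + x
E(m) = 10 - m (E(m) = (1 + m)*(-1) + 11 = (-1 - m) + 11 = 10 - m)
l = 2968 (l = 10 - 1*(-2958) = 10 + 2958 = 2968)
1/(l + 4353456) = 1/(2968 + 4353456) = 1/4356424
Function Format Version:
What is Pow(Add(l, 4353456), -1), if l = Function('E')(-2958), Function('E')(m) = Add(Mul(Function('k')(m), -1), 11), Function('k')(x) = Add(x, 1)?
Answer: Rational(1, 4356424) ≈ 2.2955e-7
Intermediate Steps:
Function('k')(x) = Add(1, x)
Function('E')(m) = Add(10, Mul(-1, m)) (Function('E')(m) = Add(Mul(Add(1, m), -1), 11) = Add(Add(-1, Mul(-1, m)), 11) = Add(10, Mul(-1, m)))
l = 2968 (l = Add(10, Mul(-1, -2958)) = Add(10, 2958) = 2968)
Pow(Add(l, 4353456), -1) = Pow(Add(2968, 4353456), -1) = Pow(4356424, -1) = Rational(1, 4356424)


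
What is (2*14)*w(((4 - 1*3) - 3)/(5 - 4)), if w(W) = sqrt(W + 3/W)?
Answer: 14*I*sqrt(14) ≈ 52.383*I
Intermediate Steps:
(2*14)*w(((4 - 1*3) - 3)/(5 - 4)) = (2*14)*sqrt(((4 - 1*3) - 3)/(5 - 4) + 3/((((4 - 1*3) - 3)/(5 - 4)))) = 28*sqrt(((4 - 3) - 3)/1 + 3/((((4 - 3) - 3)/1))) = 28*sqrt((1 - 3)*1 + 3/(((1 - 3)*1))) = 28*sqrt(-2*1 + 3/((-2*1))) = 28*sqrt(-2 + 3/(-2)) = 28*sqrt(-2 + 3*(-1/2)) = 28*sqrt(-2 - 3/2) = 28*sqrt(-7/2) = 28*(I*sqrt(14)/2) = 14*I*sqrt(14)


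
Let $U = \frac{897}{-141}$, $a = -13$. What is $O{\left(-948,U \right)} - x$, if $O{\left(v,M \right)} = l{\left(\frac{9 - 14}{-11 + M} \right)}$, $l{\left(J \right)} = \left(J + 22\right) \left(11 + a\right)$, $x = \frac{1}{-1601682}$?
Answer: $- \frac{4854965021}{108914376} \approx -44.576$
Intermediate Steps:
$x = - \frac{1}{1601682} \approx -6.2434 \cdot 10^{-7}$
$U = - \frac{299}{47}$ ($U = 897 \left(- \frac{1}{141}\right) = - \frac{299}{47} \approx -6.3617$)
$l{\left(J \right)} = -44 - 2 J$ ($l{\left(J \right)} = \left(J + 22\right) \left(11 - 13\right) = \left(22 + J\right) \left(-2\right) = -44 - 2 J$)
$O{\left(v,M \right)} = -44 + \frac{10}{-11 + M}$ ($O{\left(v,M \right)} = -44 - 2 \frac{9 - 14}{-11 + M} = -44 - 2 \left(- \frac{5}{-11 + M}\right) = -44 + \frac{10}{-11 + M}$)
$O{\left(-948,U \right)} - x = \frac{2 \left(247 - - \frac{6578}{47}\right)}{-11 - \frac{299}{47}} - - \frac{1}{1601682} = \frac{2 \left(247 + \frac{6578}{47}\right)}{- \frac{816}{47}} + \frac{1}{1601682} = 2 \left(- \frac{47}{816}\right) \frac{18187}{47} + \frac{1}{1601682} = - \frac{18187}{408} + \frac{1}{1601682} = - \frac{4854965021}{108914376}$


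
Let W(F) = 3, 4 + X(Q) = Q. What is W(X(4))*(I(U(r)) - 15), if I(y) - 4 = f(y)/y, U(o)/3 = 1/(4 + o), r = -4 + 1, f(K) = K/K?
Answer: -32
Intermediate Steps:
X(Q) = -4 + Q
f(K) = 1
r = -3
U(o) = 3/(4 + o)
I(y) = 4 + 1/y
W(X(4))*(I(U(r)) - 15) = 3*((4 + 1/(3/(4 - 3))) - 15) = 3*((4 + 1/(3/1)) - 15) = 3*((4 + 1/(3*1)) - 15) = 3*((4 + 1/3) - 15) = 3*((4 + ⅓) - 15) = 3*(13/3 - 15) = 3*(-32/3) = -32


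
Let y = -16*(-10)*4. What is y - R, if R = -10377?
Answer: 11017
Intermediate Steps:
y = 640 (y = 160*4 = 640)
y - R = 640 - 1*(-10377) = 640 + 10377 = 11017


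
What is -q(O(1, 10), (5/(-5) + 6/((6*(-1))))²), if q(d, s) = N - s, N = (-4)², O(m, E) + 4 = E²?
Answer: -12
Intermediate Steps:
O(m, E) = -4 + E²
N = 16
q(d, s) = 16 - s
-q(O(1, 10), (5/(-5) + 6/((6*(-1))))²) = -(16 - (5/(-5) + 6/((6*(-1))))²) = -(16 - (5*(-⅕) + 6/(-6))²) = -(16 - (-1 + 6*(-⅙))²) = -(16 - (-1 - 1)²) = -(16 - 1*(-2)²) = -(16 - 1*4) = -(16 - 4) = -1*12 = -12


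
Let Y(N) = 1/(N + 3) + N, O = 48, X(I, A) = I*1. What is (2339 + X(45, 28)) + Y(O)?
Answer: 124033/51 ≈ 2432.0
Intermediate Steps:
X(I, A) = I
Y(N) = N + 1/(3 + N) (Y(N) = 1/(3 + N) + N = N + 1/(3 + N))
(2339 + X(45, 28)) + Y(O) = (2339 + 45) + (1 + 48**2 + 3*48)/(3 + 48) = 2384 + (1 + 2304 + 144)/51 = 2384 + (1/51)*2449 = 2384 + 2449/51 = 124033/51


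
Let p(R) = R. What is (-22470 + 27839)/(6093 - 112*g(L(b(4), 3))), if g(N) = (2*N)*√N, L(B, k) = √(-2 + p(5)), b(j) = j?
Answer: 44980385601879/51043392123587 + 60344467456*3^(¼)/153130176370761 + 182380377088*√3/51043392123587 + 1653636365472*3^(¾)/51043392123587 ≈ 0.96177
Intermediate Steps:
L(B, k) = √3 (L(B, k) = √(-2 + 5) = √3)
g(N) = 2*N^(3/2)
(-22470 + 27839)/(6093 - 112*g(L(b(4), 3))) = (-22470 + 27839)/(6093 - 224*(√3)^(3/2)) = 5369/(6093 - 224*3^(¾))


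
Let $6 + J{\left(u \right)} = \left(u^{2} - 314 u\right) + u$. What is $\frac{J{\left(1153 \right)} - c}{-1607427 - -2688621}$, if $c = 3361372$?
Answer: $- \frac{1196429}{540597} \approx -2.2132$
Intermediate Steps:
$J{\left(u \right)} = -6 + u^{2} - 313 u$ ($J{\left(u \right)} = -6 + \left(\left(u^{2} - 314 u\right) + u\right) = -6 + \left(u^{2} - 313 u\right) = -6 + u^{2} - 313 u$)
$\frac{J{\left(1153 \right)} - c}{-1607427 - -2688621} = \frac{\left(-6 + 1153^{2} - 360889\right) - 3361372}{-1607427 - -2688621} = \frac{\left(-6 + 1329409 - 360889\right) - 3361372}{-1607427 + 2688621} = \frac{968514 - 3361372}{1081194} = \left(-2392858\right) \frac{1}{1081194} = - \frac{1196429}{540597}$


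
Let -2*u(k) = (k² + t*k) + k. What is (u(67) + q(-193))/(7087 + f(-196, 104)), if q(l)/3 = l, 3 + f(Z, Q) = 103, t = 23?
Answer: -7255/14374 ≈ -0.50473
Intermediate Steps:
f(Z, Q) = 100 (f(Z, Q) = -3 + 103 = 100)
u(k) = -12*k - k²/2 (u(k) = -((k² + 23*k) + k)/2 = -(k² + 24*k)/2 = -12*k - k²/2)
q(l) = 3*l
(u(67) + q(-193))/(7087 + f(-196, 104)) = (-½*67*(24 + 67) + 3*(-193))/(7087 + 100) = (-½*67*91 - 579)/7187 = (-6097/2 - 579)*(1/7187) = -7255/2*1/7187 = -7255/14374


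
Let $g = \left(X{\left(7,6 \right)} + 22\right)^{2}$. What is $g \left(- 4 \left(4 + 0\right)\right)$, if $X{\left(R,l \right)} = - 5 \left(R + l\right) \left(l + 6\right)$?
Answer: $-9193024$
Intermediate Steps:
$X{\left(R,l \right)} = - 5 \left(6 + l\right) \left(R + l\right)$ ($X{\left(R,l \right)} = - 5 \left(R + l\right) \left(6 + l\right) = - 5 \left(6 + l\right) \left(R + l\right)$)
$g = 574564$ ($g = \left(\left(\left(-30\right) 7 - 180 - 5 \cdot 6^{2} - 35 \cdot 6\right) + 22\right)^{2} = \left(\left(-210 - 180 - 180 - 210\right) + 22\right)^{2} = \left(-780 + 22\right)^{2} = \left(-758\right)^{2} = 574564$)
$g \left(- 4 \left(4 + 0\right)\right) = 574564 \left(- 4 \left(4 + 0\right)\right) = 574564 \left(\left(-4\right) 4\right) = 574564 \left(-16\right) = -9193024$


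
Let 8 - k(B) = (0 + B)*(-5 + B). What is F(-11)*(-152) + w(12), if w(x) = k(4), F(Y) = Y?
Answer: 1684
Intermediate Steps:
k(B) = 8 - B*(-5 + B) (k(B) = 8 - (0 + B)*(-5 + B) = 8 - B*(-5 + B))
w(x) = 12 (w(x) = 8 - 1*4**2 + 5*4 = 8 - 1*16 + 20 = 8 - 16 + 20 = 12)
F(-11)*(-152) + w(12) = -11*(-152) + 12 = 1672 + 12 = 1684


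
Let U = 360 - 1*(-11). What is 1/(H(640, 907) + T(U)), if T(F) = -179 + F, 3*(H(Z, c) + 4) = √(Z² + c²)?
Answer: -1692/914153 + 3*√1232249/914153 ≈ 0.0017920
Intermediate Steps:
H(Z, c) = -4 + √(Z² + c²)/3
U = 371 (U = 360 + 11 = 371)
1/(H(640, 907) + T(U)) = 1/((-4 + √(640² + 907²)/3) + (-179 + 371)) = 1/((-4 + √(409600 + 822649)/3) + 192) = 1/((-4 + √1232249/3) + 192) = 1/(188 + √1232249/3)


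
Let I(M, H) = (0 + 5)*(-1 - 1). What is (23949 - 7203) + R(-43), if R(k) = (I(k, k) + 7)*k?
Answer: 16875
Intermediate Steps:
I(M, H) = -10 (I(M, H) = 5*(-2) = -10)
R(k) = -3*k (R(k) = (-10 + 7)*k = -3*k)
(23949 - 7203) + R(-43) = (23949 - 7203) - 3*(-43) = 16746 + 129 = 16875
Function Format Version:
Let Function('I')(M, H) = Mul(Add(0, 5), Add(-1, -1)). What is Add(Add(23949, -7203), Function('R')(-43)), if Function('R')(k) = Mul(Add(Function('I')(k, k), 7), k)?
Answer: 16875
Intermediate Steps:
Function('I')(M, H) = -10 (Function('I')(M, H) = Mul(5, -2) = -10)
Function('R')(k) = Mul(-3, k) (Function('R')(k) = Mul(Add(-10, 7), k) = Mul(-3, k))
Add(Add(23949, -7203), Function('R')(-43)) = Add(Add(23949, -7203), Mul(-3, -43)) = Add(16746, 129) = 16875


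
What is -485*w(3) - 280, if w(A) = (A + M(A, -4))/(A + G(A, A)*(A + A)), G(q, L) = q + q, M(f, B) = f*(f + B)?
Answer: -280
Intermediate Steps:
M(f, B) = f*(B + f)
G(q, L) = 2*q
w(A) = (A + A*(-4 + A))/(A + 4*A²) (w(A) = (A + A*(-4 + A))/(A + (2*A)*(A + A)) = (A + A*(-4 + A))/(A + (2*A)*(2*A)) = (A + A*(-4 + A))/(A + 4*A²))
-485*w(3) - 280 = -485*(-3 + 3)/(1 + 4*3) - 280 = -485*0/(1 + 12) - 280 = -485*0/13 - 280 = -485*0 - 280 = 0 - 280 = -280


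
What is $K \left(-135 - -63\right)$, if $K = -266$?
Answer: $19152$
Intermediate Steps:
$K \left(-135 - -63\right) = - 266 \left(-135 - -63\right) = - 266 \left(-135 + 63\right) = \left(-266\right) \left(-72\right) = 19152$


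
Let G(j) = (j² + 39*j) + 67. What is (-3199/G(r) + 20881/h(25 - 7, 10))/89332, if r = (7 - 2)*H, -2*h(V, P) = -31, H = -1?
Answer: 4400655/285237076 ≈ 0.015428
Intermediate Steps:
h(V, P) = 31/2 (h(V, P) = -½*(-31) = 31/2)
r = -5 (r = (7 - 2)*(-1) = 5*(-1) = -5)
G(j) = 67 + j² + 39*j
(-3199/G(r) + 20881/h(25 - 7, 10))/89332 = (-3199/(67 + (-5)² + 39*(-5)) + 20881/(31/2))/89332 = (-3199/(67 + 25 - 195) + 20881*(2/31))*(1/89332) = (-3199/(-103) + 41762/31)*(1/89332) = (-3199*(-1/103) + 41762/31)*(1/89332) = (3199/103 + 41762/31)*(1/89332) = (4400655/3193)*(1/89332) = 4400655/285237076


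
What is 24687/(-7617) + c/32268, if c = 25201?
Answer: -201548033/81928452 ≈ -2.4600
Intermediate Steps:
24687/(-7617) + c/32268 = 24687/(-7617) + 25201/32268 = 24687*(-1/7617) + 25201*(1/32268) = -8229/2539 + 25201/32268 = -201548033/81928452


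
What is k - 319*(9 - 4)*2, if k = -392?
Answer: -3582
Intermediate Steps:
k - 319*(9 - 4)*2 = -392 - 319*(9 - 4)*2 = -392 - 1595*2 = -392 - 319*10 = -392 - 3190 = -3582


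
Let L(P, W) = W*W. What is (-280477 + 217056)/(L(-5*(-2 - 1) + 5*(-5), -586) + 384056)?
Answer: -63421/727452 ≈ -0.087182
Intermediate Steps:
L(P, W) = W²
(-280477 + 217056)/(L(-5*(-2 - 1) + 5*(-5), -586) + 384056) = (-280477 + 217056)/((-586)² + 384056) = -63421/(343396 + 384056) = -63421/727452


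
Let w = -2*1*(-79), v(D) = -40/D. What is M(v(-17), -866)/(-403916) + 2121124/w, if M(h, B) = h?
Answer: 1820606332576/135614797 ≈ 13425.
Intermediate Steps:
w = 158 (w = -2*(-79) = 158)
M(v(-17), -866)/(-403916) + 2121124/w = -40/(-17)/(-403916) + 2121124/158 = -40*(-1/17)*(-1/403916) + 2121124*(1/158) = (40/17)*(-1/403916) + 1060562/79 = -10/1716643 + 1060562/79 = 1820606332576/135614797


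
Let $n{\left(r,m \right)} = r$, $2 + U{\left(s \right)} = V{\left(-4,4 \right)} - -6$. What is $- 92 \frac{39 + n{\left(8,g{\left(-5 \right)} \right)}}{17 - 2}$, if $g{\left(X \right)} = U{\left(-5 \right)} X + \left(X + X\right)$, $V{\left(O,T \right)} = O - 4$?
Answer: $- \frac{4324}{15} \approx -288.27$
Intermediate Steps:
$V{\left(O,T \right)} = -4 + O$
$U{\left(s \right)} = -4$ ($U{\left(s \right)} = -2 - 2 = -4$)
$g{\left(X \right)} = - 2 X$ ($g{\left(X \right)} = - 4 X + \left(X + X\right) = - 4 X + 2 X = - 2 X$)
$- 92 \frac{39 + n{\left(8,g{\left(-5 \right)} \right)}}{17 - 2} = - 92 \frac{39 + 8}{17 - 2} = - 92 \cdot \frac{47}{15} = - 92 \cdot 47 \cdot \frac{1}{15} = \left(-92\right) \frac{47}{15} = - \frac{4324}{15}$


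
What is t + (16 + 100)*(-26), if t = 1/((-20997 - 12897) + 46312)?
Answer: -37452687/12418 ≈ -3016.0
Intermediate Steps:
t = 1/12418 (t = 1/(-33894 + 46312) = 1/12418 ≈ 8.0528e-5)
t + (16 + 100)*(-26) = 1/12418 + (16 + 100)*(-26) = 1/12418 + 116*(-26) = 1/12418 - 3016 = -37452687/12418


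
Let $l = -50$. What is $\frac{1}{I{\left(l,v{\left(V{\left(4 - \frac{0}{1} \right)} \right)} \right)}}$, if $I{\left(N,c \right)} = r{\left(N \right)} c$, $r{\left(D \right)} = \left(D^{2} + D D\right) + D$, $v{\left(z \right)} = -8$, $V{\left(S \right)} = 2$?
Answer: $- \frac{1}{39600} \approx -2.5253 \cdot 10^{-5}$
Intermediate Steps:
$r{\left(D \right)} = D + 2 D^{2}$ ($r{\left(D \right)} = \left(D^{2} + D^{2}\right) + D = 2 D^{2} + D = D + 2 D^{2}$)
$I{\left(N,c \right)} = N c \left(1 + 2 N\right)$ ($I{\left(N,c \right)} = N \left(1 + 2 N\right) c = N c \left(1 + 2 N\right)$)
$\frac{1}{I{\left(l,v{\left(V{\left(4 - \frac{0}{1} \right)} \right)} \right)}} = \frac{1}{\left(-50\right) \left(-8\right) \left(1 + 2 \left(-50\right)\right)} = \frac{1}{\left(-50\right) \left(-8\right) \left(1 - 100\right)} = \frac{1}{\left(-50\right) \left(-8\right) \left(-99\right)} = \frac{1}{-39600} = - \frac{1}{39600}$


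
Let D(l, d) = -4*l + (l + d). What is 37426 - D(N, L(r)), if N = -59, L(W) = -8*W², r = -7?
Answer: 37641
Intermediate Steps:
D(l, d) = d - 3*l (D(l, d) = -4*l + (d + l) = d - 3*l)
37426 - D(N, L(r)) = 37426 - (-8*(-7)² - 3*(-59)) = 37426 - (-8*49 + 177) = 37426 - (-392 + 177) = 37426 - 1*(-215) = 37426 + 215 = 37641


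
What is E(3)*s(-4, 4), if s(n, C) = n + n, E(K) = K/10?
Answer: -12/5 ≈ -2.4000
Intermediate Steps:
E(K) = K/10 (E(K) = K*(⅒) = K/10)
s(n, C) = 2*n
E(3)*s(-4, 4) = ((⅒)*3)*(2*(-4)) = (3/10)*(-8) = -12/5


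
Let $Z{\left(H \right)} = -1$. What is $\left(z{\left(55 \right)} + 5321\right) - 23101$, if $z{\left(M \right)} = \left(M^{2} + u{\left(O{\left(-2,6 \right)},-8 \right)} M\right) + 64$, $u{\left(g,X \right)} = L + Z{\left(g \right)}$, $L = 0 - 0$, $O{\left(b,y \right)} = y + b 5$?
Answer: $-14746$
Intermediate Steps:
$O{\left(b,y \right)} = y + 5 b$
$L = 0$ ($L = 0 + 0 = 0$)
$u{\left(g,X \right)} = -1$ ($u{\left(g,X \right)} = 0 - 1 = -1$)
$z{\left(M \right)} = 64 + M^{2} - M$ ($z{\left(M \right)} = \left(M^{2} - M\right) + 64 = 64 + M^{2} - M$)
$\left(z{\left(55 \right)} + 5321\right) - 23101 = \left(\left(64 + 55^{2} - 55\right) + 5321\right) - 23101 = \left(\left(64 + 3025 - 55\right) + 5321\right) - 23101 = \left(3034 + 5321\right) - 23101 = 8355 - 23101 = -14746$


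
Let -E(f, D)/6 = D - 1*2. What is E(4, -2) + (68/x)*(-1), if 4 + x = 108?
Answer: 607/26 ≈ 23.346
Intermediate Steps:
x = 104 (x = -4 + 108 = 104)
E(f, D) = 12 - 6*D (E(f, D) = -6*(D - 1*2) = -6*(D - 2) = -6*(-2 + D) = 12 - 6*D)
E(4, -2) + (68/x)*(-1) = (12 - 6*(-2)) + (68/104)*(-1) = (12 + 12) + (68*(1/104))*(-1) = 24 + (17/26)*(-1) = 24 - 17/26 = 607/26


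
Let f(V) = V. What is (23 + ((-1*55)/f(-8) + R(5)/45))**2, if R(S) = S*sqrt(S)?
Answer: 4627121/5184 + 239*sqrt(5)/36 ≈ 907.42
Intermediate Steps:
R(S) = S**(3/2)
(23 + ((-1*55)/f(-8) + R(5)/45))**2 = (23 + (-1*55/(-8) + 5**(3/2)/45))**2 = (23 + (-55*(-1/8) + (5*sqrt(5))*(1/45)))**2 = (23 + (55/8 + sqrt(5)/9))**2 = (239/8 + sqrt(5)/9)**2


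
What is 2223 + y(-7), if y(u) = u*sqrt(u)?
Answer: 2223 - 7*I*sqrt(7) ≈ 2223.0 - 18.52*I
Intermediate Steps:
y(u) = u**(3/2)
2223 + y(-7) = 2223 + (-7)**(3/2) = 2223 - 7*I*sqrt(7)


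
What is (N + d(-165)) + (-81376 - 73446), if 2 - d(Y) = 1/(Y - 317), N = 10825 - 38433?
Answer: -87930295/482 ≈ -1.8243e+5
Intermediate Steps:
N = -27608
d(Y) = 2 - 1/(-317 + Y) (d(Y) = 2 - 1/(Y - 317) = 2 - 1/(-317 + Y))
(N + d(-165)) + (-81376 - 73446) = (-27608 + (-635 + 2*(-165))/(-317 - 165)) + (-81376 - 73446) = (-27608 + (-635 - 330)/(-482)) - 154822 = (-27608 - 1/482*(-965)) - 154822 = (-27608 + 965/482) - 154822 = -13306091/482 - 154822 = -87930295/482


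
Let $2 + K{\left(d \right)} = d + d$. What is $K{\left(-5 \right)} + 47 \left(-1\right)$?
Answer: $-59$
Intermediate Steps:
$K{\left(d \right)} = -2 + 2 d$ ($K{\left(d \right)} = -2 + \left(d + d\right) = -2 + 2 d$)
$K{\left(-5 \right)} + 47 \left(-1\right) = \left(-2 + 2 \left(-5\right)\right) + 47 \left(-1\right) = \left(-2 - 10\right) - 47 = -12 - 47 = -59$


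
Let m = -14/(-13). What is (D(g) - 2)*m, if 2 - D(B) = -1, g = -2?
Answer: 14/13 ≈ 1.0769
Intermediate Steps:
D(B) = 3 (D(B) = 2 - 1*(-1) = 2 + 1 = 3)
m = 14/13 (m = -14*(-1/13) = 14/13 ≈ 1.0769)
(D(g) - 2)*m = (3 - 2)*(14/13) = 1*(14/13) = 14/13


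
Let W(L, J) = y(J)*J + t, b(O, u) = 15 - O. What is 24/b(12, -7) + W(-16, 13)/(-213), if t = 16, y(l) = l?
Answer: 1519/213 ≈ 7.1315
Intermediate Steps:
W(L, J) = 16 + J**2 (W(L, J) = J*J + 16 = J**2 + 16 = 16 + J**2)
24/b(12, -7) + W(-16, 13)/(-213) = 24/(15 - 1*12) + (16 + 13**2)/(-213) = 24/(15 - 12) + (16 + 169)*(-1/213) = 24/3 + 185*(-1/213) = 24*(1/3) - 185/213 = 8 - 185/213 = 1519/213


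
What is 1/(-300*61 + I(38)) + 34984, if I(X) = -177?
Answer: 646399367/18477 ≈ 34984.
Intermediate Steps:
1/(-300*61 + I(38)) + 34984 = 1/(-300*61 - 177) + 34984 = 1/(-18300 - 177) + 34984 = 1/(-18477) + 34984 = -1/18477 + 34984 = 646399367/18477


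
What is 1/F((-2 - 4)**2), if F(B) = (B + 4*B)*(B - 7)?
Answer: 1/5220 ≈ 0.00019157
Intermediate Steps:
F(B) = 5*B*(-7 + B) (F(B) = (5*B)*(-7 + B) = 5*B*(-7 + B))
1/F((-2 - 4)**2) = 1/(5*(-2 - 4)**2*(-7 + (-2 - 4)**2)) = 1/(5*(-6)**2*(-7 + (-6)**2)) = 1/(5*36*(-7 + 36)) = 1/(5*36*29) = 1/5220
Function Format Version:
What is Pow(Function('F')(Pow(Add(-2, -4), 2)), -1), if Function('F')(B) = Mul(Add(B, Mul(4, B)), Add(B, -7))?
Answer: Rational(1, 5220) ≈ 0.00019157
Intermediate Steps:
Function('F')(B) = Mul(5, B, Add(-7, B)) (Function('F')(B) = Mul(Mul(5, B), Add(-7, B)) = Mul(5, B, Add(-7, B)))
Pow(Function('F')(Pow(Add(-2, -4), 2)), -1) = Pow(Mul(5, Pow(Add(-2, -4), 2), Add(-7, Pow(Add(-2, -4), 2))), -1) = Pow(Mul(5, Pow(-6, 2), Add(-7, Pow(-6, 2))), -1) = Pow(Mul(5, 36, Add(-7, 36)), -1) = Pow(Mul(5, 36, 29), -1) = Pow(5220, -1) = Rational(1, 5220)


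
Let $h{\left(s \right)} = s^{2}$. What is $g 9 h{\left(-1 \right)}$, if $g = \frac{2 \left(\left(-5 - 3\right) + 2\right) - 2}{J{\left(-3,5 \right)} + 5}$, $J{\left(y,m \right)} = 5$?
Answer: $- \frac{63}{5} \approx -12.6$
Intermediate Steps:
$g = - \frac{7}{5}$ ($g = \frac{2 \left(\left(-5 - 3\right) + 2\right) - 2}{5 + 5} = \frac{2 \left(\left(-5 - 3\right) + 2\right) - 2}{10} = \left(2 \left(-8 + 2\right) - 2\right) \frac{1}{10} = \left(2 \left(-6\right) - 2\right) \frac{1}{10} = \left(-12 - 2\right) \frac{1}{10} = \left(-14\right) \frac{1}{10} = - \frac{7}{5} \approx -1.4$)
$g 9 h{\left(-1 \right)} = \left(- \frac{7}{5}\right) 9 \left(-1\right)^{2} = \left(- \frac{63}{5}\right) 1 = - \frac{63}{5}$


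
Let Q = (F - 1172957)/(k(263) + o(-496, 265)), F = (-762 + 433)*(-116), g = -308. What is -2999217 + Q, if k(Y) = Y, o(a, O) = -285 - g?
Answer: -78082805/26 ≈ -3.0032e+6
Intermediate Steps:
o(a, O) = 23 (o(a, O) = -285 - 1*(-308) = -285 + 308 = 23)
F = 38164 (F = -329*(-116) = 38164)
Q = -103163/26 (Q = (38164 - 1172957)/(263 + 23) = -1134793/286 = -1134793*1/286 = -103163/26 ≈ -3967.8)
-2999217 + Q = -2999217 - 103163/26 = -78082805/26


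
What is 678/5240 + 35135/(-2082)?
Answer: -45673951/2727420 ≈ -16.746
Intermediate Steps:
678/5240 + 35135/(-2082) = 678*(1/5240) + 35135*(-1/2082) = 339/2620 - 35135/2082 = -45673951/2727420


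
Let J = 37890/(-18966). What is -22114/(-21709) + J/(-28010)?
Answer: 391620405575/384421278698 ≈ 1.0187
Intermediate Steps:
J = -6315/3161 (J = 37890*(-1/18966) = -6315/3161 ≈ -1.9978)
-22114/(-21709) + J/(-28010) = -22114/(-21709) - 6315/3161/(-28010) = -22114*(-1/21709) - 6315/3161*(-1/28010) = 22114/21709 + 1263/17707922 = 391620405575/384421278698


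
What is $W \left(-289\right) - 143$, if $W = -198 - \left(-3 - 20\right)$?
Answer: $50432$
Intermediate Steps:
$W = -175$ ($W = -198 - \left(-3 - 20\right) = -198 - -23 = -198 + 23 = -175$)
$W \left(-289\right) - 143 = \left(-175\right) \left(-289\right) - 143 = 50575 - 143 = 50432$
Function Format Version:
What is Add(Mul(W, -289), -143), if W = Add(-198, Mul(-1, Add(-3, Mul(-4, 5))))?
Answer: 50432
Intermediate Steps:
W = -175 (W = Add(-198, Mul(-1, Add(-3, -20))) = Add(-198, Mul(-1, -23)) = Add(-198, 23) = -175)
Add(Mul(W, -289), -143) = Add(Mul(-175, -289), -143) = Add(50575, -143) = 50432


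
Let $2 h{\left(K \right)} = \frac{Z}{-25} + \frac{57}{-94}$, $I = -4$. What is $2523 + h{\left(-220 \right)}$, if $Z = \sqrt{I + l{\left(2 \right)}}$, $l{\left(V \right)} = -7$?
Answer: $\frac{474267}{188} - \frac{i \sqrt{11}}{50} \approx 2522.7 - 0.066332 i$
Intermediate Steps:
$Z = i \sqrt{11}$ ($Z = \sqrt{-4 - 7} = \sqrt{-11} = i \sqrt{11} \approx 3.3166 i$)
$h{\left(K \right)} = - \frac{57}{188} - \frac{i \sqrt{11}}{50}$ ($h{\left(K \right)} = \frac{\frac{i \sqrt{11}}{-25} + \frac{57}{-94}}{2} = \frac{i \sqrt{11} \left(- \frac{1}{25}\right) + 57 \left(- \frac{1}{94}\right)}{2} = \frac{- \frac{i \sqrt{11}}{25} - \frac{57}{94}}{2} = \frac{- \frac{57}{94} - \frac{i \sqrt{11}}{25}}{2} = - \frac{57}{188} - \frac{i \sqrt{11}}{50}$)
$2523 + h{\left(-220 \right)} = 2523 - \left(\frac{57}{188} + \frac{i \sqrt{11}}{50}\right) = \frac{474267}{188} - \frac{i \sqrt{11}}{50}$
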